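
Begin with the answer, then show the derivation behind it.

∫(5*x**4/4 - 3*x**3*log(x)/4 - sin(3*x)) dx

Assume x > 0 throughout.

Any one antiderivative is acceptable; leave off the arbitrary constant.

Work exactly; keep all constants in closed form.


The answer is x**5/4 - 3*x**4*log(x)/16 + 3*x**4/64 + cos(3*x)/3.
Step 1. Rewrite: now ∫(5*x**4/4) dx + ∫(-3*x**3*log(x)/4) dx + ∫(-sin(3*x)) dx.
Step 2. Evaluate the standard form: now x**5/4 + ∫(-3*x**3*log(x)/4) dx + ∫(-sin(3*x)) dx.
Step 3. Integrate ∫(-3*x**3*log(x)/4) dx by parts with u = log(x), dv = (-3*x**3/4) dx, so v = -3*x**4/16 [assuming x > 0]: now x**5/4 - 3*x**4*log(x)/16 + ∫(3*x**3/16) dx + ∫(-sin(3*x)) dx.
Step 4. Evaluate the standard form: now x**5/4 - 3*x**4*log(x)/16 + 3*x**4/64 + ∫(-sin(3*x)) dx.
Step 5. Evaluate the standard form: now x**5/4 - 3*x**4*log(x)/16 + 3*x**4/64 + cos(3*x)/3.
Answer: x**5/4 - 3*x**4*log(x)/16 + 3*x**4/64 + cos(3*x)/3.


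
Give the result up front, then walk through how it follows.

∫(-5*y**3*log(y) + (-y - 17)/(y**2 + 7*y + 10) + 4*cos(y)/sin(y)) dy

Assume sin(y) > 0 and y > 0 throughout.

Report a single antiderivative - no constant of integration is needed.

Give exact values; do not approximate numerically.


The answer is -5*y**4*log(y)/4 + 5*y**4/16 - 5*log(y + 2) + 4*log(y + 5) + 4*log(sin(y)).
Step 1. Rewrite: now ∫(-5*y**3*log(y)) dy + ∫((-y - 17)/(y**2 + 7*y + 10)) dy + ∫(4*cos(y)/sin(y)) dy.
Step 2. Decompose ∫((-y - 17)/(y**2 + 7*y + 10)) dy by partial fractions, (-y - 17)/(y**2 + 7*y + 10) = 4/(y + 5) - 5/(y + 2): now ∫(-5*y**3*log(y)) dy + ∫(4*cos(y)/sin(y)) dy + ∫(-5/(y + 2)) dy + ∫(4/(y + 5)) dy.
Step 3. Evaluate the standard form [assuming y > -5]: now 4*log(y + 5) + ∫(-5*y**3*log(y)) dy + ∫(4*cos(y)/sin(y)) dy + ∫(-5/(y + 2)) dy.
Step 4. Evaluate the standard form [assuming y > -2]: now -5*log(y + 2) + 4*log(y + 5) + ∫(-5*y**3*log(y)) dy + ∫(4*cos(y)/sin(y)) dy.
Step 5. Substitute u = sin(y), turning ∫(4*cos(y)/sin(y)) dy into ∫(4/u) du: now -5*log(y + 2) + 4*log(y + 5) + ∫(4/u) du + ∫(-5*y**3*log(y)) dy.
Step 6. Evaluate the standard form [assuming u > 0]: now 4*log(u) - 5*log(y + 2) + 4*log(y + 5) + ∫(-5*y**3*log(y)) dy.
Step 7. Substitute back u = sin(y): now -5*log(y + 2) + 4*log(y + 5) + 4*log(sin(y)) + ∫(-5*y**3*log(y)) dy.
Step 8. Integrate ∫(-5*y**3*log(y)) dy by parts with u = log(y), dv = (-5*y**3) dy, so v = -5*y**4/4 [assuming y > 0]: now -5*y**4*log(y)/4 - 5*log(y + 2) + 4*log(y + 5) + 4*log(sin(y)) + ∫(5*y**3/4) dy.
Step 9. Evaluate the standard form: now -5*y**4*log(y)/4 + 5*y**4/16 - 5*log(y + 2) + 4*log(y + 5) + 4*log(sin(y)).
Answer: -5*y**4*log(y)/4 + 5*y**4/16 - 5*log(y + 2) + 4*log(y + 5) + 4*log(sin(y)).


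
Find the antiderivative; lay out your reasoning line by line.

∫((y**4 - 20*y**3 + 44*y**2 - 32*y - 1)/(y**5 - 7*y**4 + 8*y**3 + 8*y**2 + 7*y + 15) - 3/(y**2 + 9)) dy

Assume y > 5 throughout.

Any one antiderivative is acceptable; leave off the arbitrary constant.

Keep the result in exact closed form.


Step 1. Rewrite: now ∫((y**4 - 20*y**3 + 44*y**2 - 32*y - 1)/(y**5 - 7*y**4 + 8*y**3 + 8*y**2 + 7*y + 15)) dy + ∫(-3/(y**2 + 9)) dy.
Step 2. Decompose ∫((y**4 - 20*y**3 + 44*y**2 - 32*y - 1)/(y**5 - 7*y**4 + 8*y**3 + 8*y**2 + 7*y + 15)) dy by partial fractions, (y**4 - 20*y**3 + 44*y**2 - 32*y - 1)/(y**5 - 7*y**4 + 8*y**3 + 8*y**2 + 7*y + 15) = -2/(y**2 + 1) + 2/(y + 1) + 2/(y - 3) - 3/(y - 5): now ∫(-3/(y - 5)) dy + ∫(2/(y - 3)) dy + ∫(2/(y + 1)) dy + ∫(-2/(y**2 + 1)) dy + ∫(-3/(y**2 + 9)) dy.
Step 3. Evaluate the standard form [assuming y > 5]: now -3*log(y - 5) + ∫(2/(y - 3)) dy + ∫(2/(y + 1)) dy + ∫(-2/(y**2 + 1)) dy + ∫(-3/(y**2 + 9)) dy.
Step 4. Evaluate the standard form [assuming y > -1]: now -3*log(y - 5) + 2*log(y + 1) + ∫(2/(y - 3)) dy + ∫(-2/(y**2 + 1)) dy + ∫(-3/(y**2 + 9)) dy.
Step 5. Evaluate the standard form [assuming y > 3]: now -3*log(y - 5) + 2*log(y - 3) + 2*log(y + 1) + ∫(-2/(y**2 + 1)) dy + ∫(-3/(y**2 + 9)) dy.
Step 6. Evaluate the standard form: now -3*log(y - 5) + 2*log(y - 3) + 2*log(y + 1) - 2*atan(y) + ∫(-3/(y**2 + 9)) dy.
Step 7. Evaluate the standard form: now -3*log(y - 5) + 2*log(y - 3) + 2*log(y + 1) - atan(y/3) - 2*atan(y).
Answer: -3*log(y - 5) + 2*log(y - 3) + 2*log(y + 1) - atan(y/3) - 2*atan(y).


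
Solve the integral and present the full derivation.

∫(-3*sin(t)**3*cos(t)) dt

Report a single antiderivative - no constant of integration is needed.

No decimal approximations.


Step 1. Substitute u = sin(t), turning ∫(-3*sin(t)**3*cos(t)) dt into ∫(-3*u**3) du: now ∫(-3*u**3) du.
Step 2. Evaluate the standard form: now -3*u**4/4.
Step 3. Substitute back u = sin(t): now -3*sin(t)**4/4.
Answer: -3*sin(t)**4/4.


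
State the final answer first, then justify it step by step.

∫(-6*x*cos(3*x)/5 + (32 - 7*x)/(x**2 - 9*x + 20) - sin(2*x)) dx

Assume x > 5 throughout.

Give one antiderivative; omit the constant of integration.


The answer is -2*x*sin(3*x)/5 - 3*log(x - 5) - 4*log(x - 4) + cos(2*x)/2 - 2*cos(3*x)/15.
Step 1. Rewrite: now ∫(-6*x*cos(3*x)/5) dx + ∫((32 - 7*x)/(x**2 - 9*x + 20)) dx + ∫(-sin(2*x)) dx.
Step 2. Integrate ∫(-6*x*cos(3*x)/5) dx by parts with u = x, dv = (-6*cos(3*x)/5) dx, so v = -2*sin(3*x)/5: now -2*x*sin(3*x)/5 + ∫((32 - 7*x)/(x**2 - 9*x + 20)) dx + ∫(-sin(2*x)) dx + ∫(2*sin(3*x)/5) dx.
Step 3. Evaluate the standard form: now -2*x*sin(3*x)/5 - 2*cos(3*x)/15 + ∫((32 - 7*x)/(x**2 - 9*x + 20)) dx + ∫(-sin(2*x)) dx.
Step 4. Decompose ∫((32 - 7*x)/(x**2 - 9*x + 20)) dx by partial fractions, (32 - 7*x)/(x**2 - 9*x + 20) = -4/(x - 4) - 3/(x - 5): now -2*x*sin(3*x)/5 - 2*cos(3*x)/15 + ∫(-3/(x - 5)) dx + ∫(-4/(x - 4)) dx + ∫(-sin(2*x)) dx.
Step 5. Evaluate the standard form [assuming x > 5]: now -2*x*sin(3*x)/5 - 3*log(x - 5) - 2*cos(3*x)/15 + ∫(-4/(x - 4)) dx + ∫(-sin(2*x)) dx.
Step 6. Evaluate the standard form [assuming x > 4]: now -2*x*sin(3*x)/5 - 3*log(x - 5) - 4*log(x - 4) - 2*cos(3*x)/15 + ∫(-sin(2*x)) dx.
Step 7. Evaluate the standard form: now -2*x*sin(3*x)/5 - 3*log(x - 5) - 4*log(x - 4) + cos(2*x)/2 - 2*cos(3*x)/15.
Answer: -2*x*sin(3*x)/5 - 3*log(x - 5) - 4*log(x - 4) + cos(2*x)/2 - 2*cos(3*x)/15.


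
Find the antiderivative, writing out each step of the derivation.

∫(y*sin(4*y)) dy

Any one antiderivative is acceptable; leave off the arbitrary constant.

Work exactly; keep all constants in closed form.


Step 1. Integrate ∫(y*sin(4*y)) dy by parts with u = y, dv = (sin(4*y)) dy, so v = -cos(4*y)/4: now -y*cos(4*y)/4 + ∫(cos(4*y)/4) dy.
Step 2. Evaluate the standard form: now -y*cos(4*y)/4 + sin(4*y)/16.
Answer: -y*cos(4*y)/4 + sin(4*y)/16.


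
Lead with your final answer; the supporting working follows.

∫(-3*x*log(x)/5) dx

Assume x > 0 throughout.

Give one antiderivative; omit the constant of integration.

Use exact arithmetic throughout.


The answer is -3*x**2*log(x)/10 + 3*x**2/20.
Step 1. Integrate ∫(-3*x*log(x)/5) dx by parts with u = log(x), dv = (-3*x/5) dx, so v = -3*x**2/10 [assuming x > 0]: now -3*x**2*log(x)/10 + ∫(3*x/10) dx.
Step 2. Evaluate the standard form: now -3*x**2*log(x)/10 + 3*x**2/20.
Answer: -3*x**2*log(x)/10 + 3*x**2/20.


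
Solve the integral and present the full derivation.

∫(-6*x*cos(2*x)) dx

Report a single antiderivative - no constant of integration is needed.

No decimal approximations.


Step 1. Integrate ∫(-6*x*cos(2*x)) dx by parts with u = x, dv = (-6*cos(2*x)) dx, so v = -3*sin(2*x): now -3*x*sin(2*x) + ∫(3*sin(2*x)) dx.
Step 2. Evaluate the standard form: now -3*x*sin(2*x) - 3*cos(2*x)/2.
Answer: -3*x*sin(2*x) - 3*cos(2*x)/2.


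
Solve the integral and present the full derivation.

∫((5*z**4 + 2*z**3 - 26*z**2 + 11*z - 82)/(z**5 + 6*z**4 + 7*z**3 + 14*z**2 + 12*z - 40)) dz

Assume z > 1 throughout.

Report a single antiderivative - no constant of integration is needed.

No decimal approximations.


Step 1. Decompose ∫((5*z**4 + 2*z**3 - 26*z**2 + 11*z - 82)/(z**5 + 6*z**4 + 7*z**3 + 14*z**2 + 12*z - 40)) dz by partial fractions, (5*z**4 + 2*z**3 - 26*z**2 + 11*z - 82)/(z**5 + 6*z**4 + 7*z**3 + 14*z**2 + 12*z - 40) = -3/(z**2 + 4) + 4/(z + 5) + 2/(z + 2) - 1/(z - 1): now ∫(-1/(z - 1)) dz + ∫(2/(z + 2)) dz + ∫(4/(z + 5)) dz + ∫(-3/(z**2 + 4)) dz.
Step 2. Evaluate the standard form [assuming z > -5]: now 4*log(z + 5) + ∫(-1/(z - 1)) dz + ∫(2/(z + 2)) dz + ∫(-3/(z**2 + 4)) dz.
Step 3. Evaluate the standard form [assuming z > -2]: now 2*log(z + 2) + 4*log(z + 5) + ∫(-1/(z - 1)) dz + ∫(-3/(z**2 + 4)) dz.
Step 4. Evaluate the standard form [assuming z > 1]: now -log(z - 1) + 2*log(z + 2) + 4*log(z + 5) + ∫(-3/(z**2 + 4)) dz.
Step 5. Evaluate the standard form: now -log(z - 1) + 2*log(z + 2) + 4*log(z + 5) - 3*atan(z/2)/2.
Answer: -log(z - 1) + 2*log(z + 2) + 4*log(z + 5) - 3*atan(z/2)/2.


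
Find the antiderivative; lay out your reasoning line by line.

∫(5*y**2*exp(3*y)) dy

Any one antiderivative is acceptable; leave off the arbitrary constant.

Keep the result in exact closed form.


Step 1. Integrate ∫(5*y**2*exp(3*y)) dy by parts with u = y**2, dv = (5*exp(3*y)) dy, so v = 5*exp(3*y)/3: now 5*y**2*exp(3*y)/3 + ∫(-10*y*exp(3*y)/3) dy.
Step 2. Integrate ∫(-10*y*exp(3*y)/3) dy by parts with u = y, dv = (-10*exp(3*y)/3) dy, so v = -10*exp(3*y)/9: now 5*y**2*exp(3*y)/3 - 10*y*exp(3*y)/9 + ∫(10*exp(3*y)/9) dy.
Step 3. Evaluate the standard form: now 5*y**2*exp(3*y)/3 - 10*y*exp(3*y)/9 + 10*exp(3*y)/27.
Answer: 5*y**2*exp(3*y)/3 - 10*y*exp(3*y)/9 + 10*exp(3*y)/27.


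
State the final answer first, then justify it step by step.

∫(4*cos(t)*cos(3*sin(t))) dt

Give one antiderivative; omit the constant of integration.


The answer is 4*sin(3*sin(t))/3.
Step 1. Substitute u = sin(t), turning ∫(4*cos(t)*cos(3*sin(t))) dt into ∫(4*cos(3*u)) du: now ∫(4*cos(3*u)) du.
Step 2. Evaluate the standard form: now 4*sin(3*u)/3.
Step 3. Substitute back u = sin(t): now 4*sin(3*sin(t))/3.
Answer: 4*sin(3*sin(t))/3.


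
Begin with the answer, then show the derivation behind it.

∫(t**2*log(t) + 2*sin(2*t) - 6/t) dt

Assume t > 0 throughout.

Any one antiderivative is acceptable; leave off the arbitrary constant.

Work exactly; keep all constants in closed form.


The answer is t**3*log(t)/3 - t**3/9 - 6*log(t) - cos(2*t).
Step 1. Rewrite: now ∫(-6/t) dt + ∫(t**2*log(t)) dt + ∫(2*sin(2*t)) dt.
Step 2. Evaluate the standard form [assuming t > 0]: now -6*log(t) + ∫(t**2*log(t)) dt + ∫(2*sin(2*t)) dt.
Step 3. Evaluate the standard form: now -6*log(t) - cos(2*t) + ∫(t**2*log(t)) dt.
Step 4. Integrate ∫(t**2*log(t)) dt by parts with u = log(t), dv = (t**2) dt, so v = t**3/3 [assuming t > 0]: now t**3*log(t)/3 - 6*log(t) - cos(2*t) + ∫(-t**2/3) dt.
Step 5. Evaluate the standard form: now t**3*log(t)/3 - t**3/9 - 6*log(t) - cos(2*t).
Answer: t**3*log(t)/3 - t**3/9 - 6*log(t) - cos(2*t).


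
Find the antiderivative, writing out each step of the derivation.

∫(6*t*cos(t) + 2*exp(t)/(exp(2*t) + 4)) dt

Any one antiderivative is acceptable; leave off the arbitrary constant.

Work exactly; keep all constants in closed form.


Step 1. Rewrite: now ∫(6*t*cos(t)) dt + ∫(2*exp(t)/(exp(2*t) + 4)) dt.
Step 2. Integrate ∫(6*t*cos(t)) dt by parts with u = t, dv = (6*cos(t)) dt, so v = 6*sin(t): now 6*t*sin(t) + ∫(2*exp(t)/(exp(2*t) + 4)) dt + ∫(-6*sin(t)) dt.
Step 3. Evaluate the standard form: now 6*t*sin(t) + 6*cos(t) + ∫(2*exp(t)/(exp(2*t) + 4)) dt.
Step 4. Substitute u = exp(t), turning ∫(2*exp(t)/(exp(2*t) + 4)) dt into ∫(2/(u**2 + 4)) du: now 6*t*sin(t) + 6*cos(t) + ∫(2/(u**2 + 4)) du.
Step 5. Evaluate the standard form: now 6*t*sin(t) + 6*cos(t) + atan(u/2).
Step 6. Substitute back u = exp(t): now 6*t*sin(t) + 6*cos(t) + atan(exp(t)/2).
Answer: 6*t*sin(t) + 6*cos(t) + atan(exp(t)/2).


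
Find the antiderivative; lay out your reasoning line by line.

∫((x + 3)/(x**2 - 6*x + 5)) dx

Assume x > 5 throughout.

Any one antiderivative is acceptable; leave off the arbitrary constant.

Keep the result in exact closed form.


Step 1. Decompose ∫((x + 3)/(x**2 - 6*x + 5)) dx by partial fractions, (x + 3)/(x**2 - 6*x + 5) = -1/(x - 1) + 2/(x - 5): now ∫(2/(x - 5)) dx + ∫(-1/(x - 1)) dx.
Step 2. Evaluate the standard form [assuming x > 5]: now 2*log(x - 5) + ∫(-1/(x - 1)) dx.
Step 3. Evaluate the standard form [assuming x > 1]: now 2*log(x - 5) - log(x - 1).
Answer: 2*log(x - 5) - log(x - 1).


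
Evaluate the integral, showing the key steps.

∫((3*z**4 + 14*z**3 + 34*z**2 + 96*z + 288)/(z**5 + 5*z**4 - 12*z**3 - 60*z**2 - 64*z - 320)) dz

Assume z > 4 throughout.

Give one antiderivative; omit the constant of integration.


Step 1. Decompose ∫((3*z**4 + 14*z**3 + 34*z**2 + 96*z + 288)/(z**5 + 5*z**4 - 12*z**3 - 60*z**2 - 64*z - 320)) dz by partial fractions, (3*z**4 + 14*z**3 + 34*z**2 + 96*z + 288)/(z**5 + 5*z**4 - 12*z**3 - 60*z**2 - 64*z - 320) = -2/(z**2 + 4) + 3/(z + 5) - 2/(z + 4) + 2/(z - 4): now ∫(2/(z - 4)) dz + ∫(-2/(z + 4)) dz + ∫(3/(z + 5)) dz + ∫(-2/(z**2 + 4)) dz.
Step 2. Evaluate the standard form [assuming z > -5]: now 3*log(z + 5) + ∫(2/(z - 4)) dz + ∫(-2/(z + 4)) dz + ∫(-2/(z**2 + 4)) dz.
Step 3. Evaluate the standard form [assuming z > -4]: now -2*log(z + 4) + 3*log(z + 5) + ∫(2/(z - 4)) dz + ∫(-2/(z**2 + 4)) dz.
Step 4. Evaluate the standard form [assuming z > 4]: now 2*log(z - 4) - 2*log(z + 4) + 3*log(z + 5) + ∫(-2/(z**2 + 4)) dz.
Step 5. Evaluate the standard form: now 2*log(z - 4) - 2*log(z + 4) + 3*log(z + 5) - atan(z/2).
Answer: 2*log(z - 4) - 2*log(z + 4) + 3*log(z + 5) - atan(z/2).


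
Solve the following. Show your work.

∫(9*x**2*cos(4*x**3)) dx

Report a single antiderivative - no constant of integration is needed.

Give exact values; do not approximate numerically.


Step 1. Substitute u = x**3, turning ∫(9*x**2*cos(4*x**3)) dx into ∫(3*cos(4*u)) du: now ∫(3*cos(4*u)) du.
Step 2. Evaluate the standard form: now 3*sin(4*u)/4.
Step 3. Substitute back u = x**3: now 3*sin(4*x**3)/4.
Answer: 3*sin(4*x**3)/4.


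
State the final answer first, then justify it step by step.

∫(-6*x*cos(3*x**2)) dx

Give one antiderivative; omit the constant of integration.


The answer is -sin(3*x**2).
Step 1. Substitute u = x**2, turning ∫(-6*x*cos(3*x**2)) dx into ∫(-3*cos(3*u)) du: now ∫(-3*cos(3*u)) du.
Step 2. Evaluate the standard form: now -sin(3*u).
Step 3. Substitute back u = x**2: now -sin(3*x**2).
Answer: -sin(3*x**2).


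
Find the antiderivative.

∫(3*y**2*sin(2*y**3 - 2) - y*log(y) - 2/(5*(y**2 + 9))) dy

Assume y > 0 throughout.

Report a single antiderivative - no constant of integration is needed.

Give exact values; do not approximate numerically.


Answer: -y**2*log(y)/2 + y**2/4 - cos(2*y**3 - 2)/2 - 2*atan(y/3)/15.


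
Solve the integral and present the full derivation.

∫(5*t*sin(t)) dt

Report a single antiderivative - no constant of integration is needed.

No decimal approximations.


Step 1. Integrate ∫(5*t*sin(t)) dt by parts with u = t, dv = (5*sin(t)) dt, so v = -5*cos(t): now -5*t*cos(t) + ∫(5*cos(t)) dt.
Step 2. Evaluate the standard form: now -5*t*cos(t) + 5*sin(t).
Answer: -5*t*cos(t) + 5*sin(t).


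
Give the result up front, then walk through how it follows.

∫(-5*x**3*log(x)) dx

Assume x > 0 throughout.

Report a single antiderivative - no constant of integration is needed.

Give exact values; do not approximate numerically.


The answer is -5*x**4*log(x)/4 + 5*x**4/16.
Step 1. Integrate ∫(-5*x**3*log(x)) dx by parts with u = log(x), dv = (-5*x**3) dx, so v = -5*x**4/4 [assuming x > 0]: now -5*x**4*log(x)/4 + ∫(5*x**3/4) dx.
Step 2. Evaluate the standard form: now -5*x**4*log(x)/4 + 5*x**4/16.
Answer: -5*x**4*log(x)/4 + 5*x**4/16.


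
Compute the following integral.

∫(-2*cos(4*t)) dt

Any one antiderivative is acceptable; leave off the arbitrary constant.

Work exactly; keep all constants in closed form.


Answer: -sin(4*t)/2.


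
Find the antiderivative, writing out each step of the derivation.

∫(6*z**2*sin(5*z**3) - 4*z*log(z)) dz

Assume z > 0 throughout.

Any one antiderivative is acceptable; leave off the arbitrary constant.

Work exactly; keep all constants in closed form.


Step 1. Rewrite: now ∫(-4*z*log(z)) dz + ∫(6*z**2*sin(5*z**3)) dz.
Step 2. Substitute u = z**3, turning ∫(6*z**2*sin(5*z**3)) dz into ∫(2*sin(5*u)) du: now ∫(-4*z*log(z)) dz + ∫(2*sin(5*u)) du.
Step 3. Evaluate the standard form: now -2*cos(5*u)/5 + ∫(-4*z*log(z)) dz.
Step 4. Substitute back u = z**3: now -2*cos(5*z**3)/5 + ∫(-4*z*log(z)) dz.
Step 5. Integrate ∫(-4*z*log(z)) dz by parts with u = log(z), dv = (-4*z) dz, so v = -2*z**2 [assuming z > 0]: now -2*z**2*log(z) - 2*cos(5*z**3)/5 + ∫(2*z) dz.
Step 6. Evaluate the standard form: now -2*z**2*log(z) + z**2 - 2*cos(5*z**3)/5.
Answer: -2*z**2*log(z) + z**2 - 2*cos(5*z**3)/5.


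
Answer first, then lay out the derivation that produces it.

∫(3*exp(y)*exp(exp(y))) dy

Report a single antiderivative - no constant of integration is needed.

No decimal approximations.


The answer is 3*exp(exp(y)).
Step 1. Substitute u = exp(y), turning ∫(3*exp(y)*exp(exp(y))) dy into ∫(3*exp(u)) du: now ∫(3*exp(u)) du.
Step 2. Evaluate the standard form: now 3*exp(u).
Step 3. Substitute back u = exp(y): now 3*exp(exp(y)).
Answer: 3*exp(exp(y)).


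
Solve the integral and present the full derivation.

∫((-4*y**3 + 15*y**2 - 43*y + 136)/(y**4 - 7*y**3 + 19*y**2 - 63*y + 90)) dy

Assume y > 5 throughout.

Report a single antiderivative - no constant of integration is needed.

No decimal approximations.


Step 1. Decompose ∫((-4*y**3 + 15*y**2 - 43*y + 136)/(y**4 - 7*y**3 + 19*y**2 - 63*y + 90)) dy by partial fractions, (-4*y**3 + 15*y**2 - 43*y + 136)/(y**4 - 7*y**3 + 19*y**2 - 63*y + 90) = 1/(y**2 + 9) - 2/(y - 2) - 2/(y - 5): now ∫(-2/(y - 5)) dy + ∫(-2/(y - 2)) dy + ∫(1/(y**2 + 9)) dy.
Step 2. Evaluate the standard form [assuming y > 5]: now -2*log(y - 5) + ∫(-2/(y - 2)) dy + ∫(1/(y**2 + 9)) dy.
Step 3. Evaluate the standard form [assuming y > 2]: now -2*log(y - 5) - 2*log(y - 2) + ∫(1/(y**2 + 9)) dy.
Step 4. Evaluate the standard form: now -2*log(y - 5) - 2*log(y - 2) + atan(y/3)/3.
Answer: -2*log(y - 5) - 2*log(y - 2) + atan(y/3)/3.


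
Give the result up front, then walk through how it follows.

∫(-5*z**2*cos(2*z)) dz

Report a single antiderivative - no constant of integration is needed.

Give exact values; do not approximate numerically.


The answer is -5*z**2*sin(2*z)/2 - 5*z*cos(2*z)/2 + 5*sin(2*z)/4.
Step 1. Integrate ∫(-5*z**2*cos(2*z)) dz by parts with u = z**2, dv = (-5*cos(2*z)) dz, so v = -5*sin(2*z)/2: now -5*z**2*sin(2*z)/2 + ∫(5*z*sin(2*z)) dz.
Step 2. Integrate ∫(5*z*sin(2*z)) dz by parts with u = z, dv = (5*sin(2*z)) dz, so v = -5*cos(2*z)/2: now -5*z**2*sin(2*z)/2 - 5*z*cos(2*z)/2 + ∫(5*cos(2*z)/2) dz.
Step 3. Evaluate the standard form: now -5*z**2*sin(2*z)/2 - 5*z*cos(2*z)/2 + 5*sin(2*z)/4.
Answer: -5*z**2*sin(2*z)/2 - 5*z*cos(2*z)/2 + 5*sin(2*z)/4.


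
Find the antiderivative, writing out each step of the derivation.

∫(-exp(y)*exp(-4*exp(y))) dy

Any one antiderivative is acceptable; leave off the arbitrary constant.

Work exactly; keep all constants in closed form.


Step 1. Substitute u = exp(y), turning ∫(-exp(y)*exp(-4*exp(y))) dy into ∫(-exp(-4*u)) du: now ∫(-exp(-4*u)) du.
Step 2. Evaluate the standard form: now exp(-4*u)/4.
Step 3. Substitute back u = exp(y): now exp(-4*exp(y))/4.
Answer: exp(-4*exp(y))/4.


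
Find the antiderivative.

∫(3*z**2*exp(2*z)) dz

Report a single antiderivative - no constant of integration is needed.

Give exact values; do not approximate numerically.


Answer: 3*z**2*exp(2*z)/2 - 3*z*exp(2*z)/2 + 3*exp(2*z)/4.


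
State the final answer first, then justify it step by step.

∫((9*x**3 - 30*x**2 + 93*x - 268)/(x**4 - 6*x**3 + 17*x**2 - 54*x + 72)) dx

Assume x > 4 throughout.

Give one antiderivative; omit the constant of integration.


The answer is 4*log(x - 4) + 5*log(x - 2) - 2*atan(x/3)/3.
Step 1. Decompose ∫((9*x**3 - 30*x**2 + 93*x - 268)/(x**4 - 6*x**3 + 17*x**2 - 54*x + 72)) dx by partial fractions, (9*x**3 - 30*x**2 + 93*x - 268)/(x**4 - 6*x**3 + 17*x**2 - 54*x + 72) = -2/(x**2 + 9) + 5/(x - 2) + 4/(x - 4): now ∫(4/(x - 4)) dx + ∫(5/(x - 2)) dx + ∫(-2/(x**2 + 9)) dx.
Step 2. Evaluate the standard form [assuming x > 4]: now 4*log(x - 4) + ∫(5/(x - 2)) dx + ∫(-2/(x**2 + 9)) dx.
Step 3. Evaluate the standard form [assuming x > 2]: now 4*log(x - 4) + 5*log(x - 2) + ∫(-2/(x**2 + 9)) dx.
Step 4. Evaluate the standard form: now 4*log(x - 4) + 5*log(x - 2) - 2*atan(x/3)/3.
Answer: 4*log(x - 4) + 5*log(x - 2) - 2*atan(x/3)/3.


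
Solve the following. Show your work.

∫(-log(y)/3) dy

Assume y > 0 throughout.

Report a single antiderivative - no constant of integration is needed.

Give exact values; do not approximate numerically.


Step 1. Integrate ∫(-log(y)/3) dy by parts with u = log(y), dv = (-1/3) dy, so v = -y/3 [assuming y > 0]: now -y*log(y)/3 + ∫(1/3) dy.
Step 2. Evaluate the standard form: now -y*log(y)/3 + y/3.
Answer: -y*log(y)/3 + y/3.


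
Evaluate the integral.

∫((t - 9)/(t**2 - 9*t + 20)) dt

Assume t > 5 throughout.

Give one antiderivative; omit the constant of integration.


Answer: -4*log(t - 5) + 5*log(t - 4).


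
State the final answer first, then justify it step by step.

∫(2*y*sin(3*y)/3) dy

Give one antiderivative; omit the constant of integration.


The answer is -2*y*cos(3*y)/9 + 2*sin(3*y)/27.
Step 1. Integrate ∫(2*y*sin(3*y)/3) dy by parts with u = y, dv = (2*sin(3*y)/3) dy, so v = -2*cos(3*y)/9: now -2*y*cos(3*y)/9 + ∫(2*cos(3*y)/9) dy.
Step 2. Evaluate the standard form: now -2*y*cos(3*y)/9 + 2*sin(3*y)/27.
Answer: -2*y*cos(3*y)/9 + 2*sin(3*y)/27.


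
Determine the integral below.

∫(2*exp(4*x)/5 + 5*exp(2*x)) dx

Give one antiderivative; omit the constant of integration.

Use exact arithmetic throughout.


Answer: exp(4*x)/10 + 5*exp(2*x)/2.


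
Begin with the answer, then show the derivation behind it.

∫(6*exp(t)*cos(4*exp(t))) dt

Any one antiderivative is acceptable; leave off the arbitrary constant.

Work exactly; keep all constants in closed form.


The answer is 3*sin(4*exp(t))/2.
Step 1. Substitute u = exp(t), turning ∫(6*exp(t)*cos(4*exp(t))) dt into ∫(6*cos(4*u)) du: now ∫(6*cos(4*u)) du.
Step 2. Evaluate the standard form: now 3*sin(4*u)/2.
Step 3. Substitute back u = exp(t): now 3*sin(4*exp(t))/2.
Answer: 3*sin(4*exp(t))/2.


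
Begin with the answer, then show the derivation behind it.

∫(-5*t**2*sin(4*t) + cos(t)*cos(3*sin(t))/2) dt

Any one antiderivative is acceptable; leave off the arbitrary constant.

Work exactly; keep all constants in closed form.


The answer is 5*t**2*cos(4*t)/4 - 5*t*sin(4*t)/8 + sin(3*sin(t))/6 - 5*cos(4*t)/32.
Step 1. Rewrite: now ∫(-5*t**2*sin(4*t)) dt + ∫(cos(t)*cos(3*sin(t))/2) dt.
Step 2. Integrate ∫(-5*t**2*sin(4*t)) dt by parts with u = t**2, dv = (-5*sin(4*t)) dt, so v = 5*cos(4*t)/4: now 5*t**2*cos(4*t)/4 + ∫(-5*t*cos(4*t)/2) dt + ∫(cos(t)*cos(3*sin(t))/2) dt.
Step 3. Integrate ∫(-5*t*cos(4*t)/2) dt by parts with u = t, dv = (-5*cos(4*t)/2) dt, so v = -5*sin(4*t)/8: now 5*t**2*cos(4*t)/4 - 5*t*sin(4*t)/8 + ∫(cos(t)*cos(3*sin(t))/2) dt + ∫(5*sin(4*t)/8) dt.
Step 4. Evaluate the standard form: now 5*t**2*cos(4*t)/4 - 5*t*sin(4*t)/8 - 5*cos(4*t)/32 + ∫(cos(t)*cos(3*sin(t))/2) dt.
Step 5. Substitute u = sin(t), turning ∫(cos(t)*cos(3*sin(t))/2) dt into ∫(cos(3*u)/2) du: now 5*t**2*cos(4*t)/4 - 5*t*sin(4*t)/8 - 5*cos(4*t)/32 + ∫(cos(3*u)/2) du.
Step 6. Evaluate the standard form: now 5*t**2*cos(4*t)/4 - 5*t*sin(4*t)/8 + sin(3*u)/6 - 5*cos(4*t)/32.
Step 7. Substitute back u = sin(t): now 5*t**2*cos(4*t)/4 - 5*t*sin(4*t)/8 + sin(3*sin(t))/6 - 5*cos(4*t)/32.
Answer: 5*t**2*cos(4*t)/4 - 5*t*sin(4*t)/8 + sin(3*sin(t))/6 - 5*cos(4*t)/32.


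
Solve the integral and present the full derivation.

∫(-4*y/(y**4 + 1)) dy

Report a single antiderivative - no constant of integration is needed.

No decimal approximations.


Step 1. Substitute u = y**2, turning ∫(-4*y/(y**4 + 1)) dy into ∫(-2/(u**2 + 1)) du: now ∫(-2/(u**2 + 1)) du.
Step 2. Evaluate the standard form: now -2*atan(u).
Step 3. Substitute back u = y**2: now -2*atan(y**2).
Answer: -2*atan(y**2).


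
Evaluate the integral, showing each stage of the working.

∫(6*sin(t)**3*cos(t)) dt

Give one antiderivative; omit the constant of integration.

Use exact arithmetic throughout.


Step 1. Substitute u = sin(t), turning ∫(6*sin(t)**3*cos(t)) dt into ∫(6*u**3) du: now ∫(6*u**3) du.
Step 2. Evaluate the standard form: now 3*u**4/2.
Step 3. Substitute back u = sin(t): now 3*sin(t)**4/2.
Answer: 3*sin(t)**4/2.


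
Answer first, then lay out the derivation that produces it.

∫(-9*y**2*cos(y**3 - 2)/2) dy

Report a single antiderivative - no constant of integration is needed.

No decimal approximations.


The answer is -3*sin(y**3 - 2)/2.
Step 1. Substitute u = y**3 - 2, turning ∫(-9*y**2*cos(y**3 - 2)/2) dy into ∫(-3*cos(u)/2) du: now ∫(-3*cos(u)/2) du.
Step 2. Evaluate the standard form: now -3*sin(u)/2.
Step 3. Substitute back u = y**3 - 2: now -3*sin(y**3 - 2)/2.
Answer: -3*sin(y**3 - 2)/2.


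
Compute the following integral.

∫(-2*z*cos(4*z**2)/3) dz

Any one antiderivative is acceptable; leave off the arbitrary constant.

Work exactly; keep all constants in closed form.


Answer: -sin(4*z**2)/12.


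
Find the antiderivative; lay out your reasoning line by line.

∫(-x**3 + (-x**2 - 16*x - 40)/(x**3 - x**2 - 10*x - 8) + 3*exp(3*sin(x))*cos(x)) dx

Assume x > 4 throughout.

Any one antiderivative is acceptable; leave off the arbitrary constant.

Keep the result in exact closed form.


Step 1. Rewrite: now ∫(-x**3) dx + ∫((-x**2 - 16*x - 40)/(x**3 - x**2 - 10*x - 8)) dx + ∫(3*exp(3*sin(x))*cos(x)) dx.
Step 2. Substitute u = sin(x), turning ∫(3*exp(3*sin(x))*cos(x)) dx into ∫(3*exp(3*u)) du: now ∫(-x**3) dx + ∫((-x**2 - 16*x - 40)/(x**3 - x**2 - 10*x - 8)) dx + ∫(3*exp(3*u)) du.
Step 3. Evaluate the standard form: now exp(3*u) + ∫(-x**3) dx + ∫((-x**2 - 16*x - 40)/(x**3 - x**2 - 10*x - 8)) dx.
Step 4. Substitute back u = sin(x): now exp(3*sin(x)) + ∫(-x**3) dx + ∫((-x**2 - 16*x - 40)/(x**3 - x**2 - 10*x - 8)) dx.
Step 5. Evaluate the standard form: now -x**4/4 + exp(3*sin(x)) + ∫((-x**2 - 16*x - 40)/(x**3 - x**2 - 10*x - 8)) dx.
Step 6. Decompose ∫((-x**2 - 16*x - 40)/(x**3 - x**2 - 10*x - 8)) dx by partial fractions, (-x**2 - 16*x - 40)/(x**3 - x**2 - 10*x - 8) = -2/(x + 2) + 5/(x + 1) - 4/(x - 4): now -x**4/4 + exp(3*sin(x)) + ∫(-4/(x - 4)) dx + ∫(5/(x + 1)) dx + ∫(-2/(x + 2)) dx.
Step 7. Evaluate the standard form [assuming x > -2]: now -x**4/4 + exp(3*sin(x)) - 2*log(x + 2) + ∫(-4/(x - 4)) dx + ∫(5/(x + 1)) dx.
Step 8. Evaluate the standard form [assuming x > -1]: now -x**4/4 + exp(3*sin(x)) + 5*log(x + 1) - 2*log(x + 2) + ∫(-4/(x - 4)) dx.
Step 9. Evaluate the standard form [assuming x > 4]: now -x**4/4 + exp(3*sin(x)) - 4*log(x - 4) + 5*log(x + 1) - 2*log(x + 2).
Answer: -x**4/4 + exp(3*sin(x)) - 4*log(x - 4) + 5*log(x + 1) - 2*log(x + 2).


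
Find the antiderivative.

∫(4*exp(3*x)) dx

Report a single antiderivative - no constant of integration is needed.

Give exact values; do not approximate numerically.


Answer: 4*exp(3*x)/3.


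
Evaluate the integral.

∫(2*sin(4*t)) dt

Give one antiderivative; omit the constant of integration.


Answer: -cos(4*t)/2.


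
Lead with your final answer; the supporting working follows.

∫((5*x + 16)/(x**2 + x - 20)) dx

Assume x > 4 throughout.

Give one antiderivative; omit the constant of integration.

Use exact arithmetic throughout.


The answer is 4*log(x - 4) + log(x + 5).
Step 1. Decompose ∫((5*x + 16)/(x**2 + x - 20)) dx by partial fractions, (5*x + 16)/(x**2 + x - 20) = 1/(x + 5) + 4/(x - 4): now ∫(4/(x - 4)) dx + ∫(1/(x + 5)) dx.
Step 2. Evaluate the standard form [assuming x > 4]: now 4*log(x - 4) + ∫(1/(x + 5)) dx.
Step 3. Evaluate the standard form [assuming x > -5]: now 4*log(x - 4) + log(x + 5).
Answer: 4*log(x - 4) + log(x + 5).


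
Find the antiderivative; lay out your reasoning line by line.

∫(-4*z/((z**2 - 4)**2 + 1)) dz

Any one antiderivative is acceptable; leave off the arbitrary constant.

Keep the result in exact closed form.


Step 1. Substitute u = z**2 - 4, turning ∫(-4*z/((z**2 - 4)**2 + 1)) dz into ∫(-2/(u**2 + 1)) du: now ∫(-2/(u**2 + 1)) du.
Step 2. Evaluate the standard form: now -2*atan(u).
Step 3. Substitute back u = z**2 - 4: now -2*atan(z**2 - 4).
Answer: -2*atan(z**2 - 4).


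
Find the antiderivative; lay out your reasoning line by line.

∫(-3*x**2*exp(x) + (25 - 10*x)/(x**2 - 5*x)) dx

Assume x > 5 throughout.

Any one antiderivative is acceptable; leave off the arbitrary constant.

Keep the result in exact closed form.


Step 1. Rewrite: now ∫(-3*x**2*exp(x)) dx + ∫((25 - 10*x)/(x**2 - 5*x)) dx.
Step 2. Integrate ∫(-3*x**2*exp(x)) dx by parts with u = x**2, dv = (-3*exp(x)) dx, so v = -3*exp(x): now -3*x**2*exp(x) + ∫(6*x*exp(x)) dx + ∫((25 - 10*x)/(x**2 - 5*x)) dx.
Step 3. Integrate ∫(6*x*exp(x)) dx by parts with u = x, dv = (6*exp(x)) dx, so v = 6*exp(x): now -3*x**2*exp(x) + 6*x*exp(x) + ∫((25 - 10*x)/(x**2 - 5*x)) dx + ∫(-6*exp(x)) dx.
Step 4. Evaluate the standard form: now -3*x**2*exp(x) + 6*x*exp(x) - 6*exp(x) + ∫((25 - 10*x)/(x**2 - 5*x)) dx.
Step 5. Decompose ∫((25 - 10*x)/(x**2 - 5*x)) dx by partial fractions, (25 - 10*x)/(x**2 - 5*x) = -5/(x - 5) - 5/x: now -3*x**2*exp(x) + 6*x*exp(x) - 6*exp(x) + ∫(-5/x) dx + ∫(-5/(x - 5)) dx.
Step 6. Evaluate the standard form [assuming x > 5]: now -3*x**2*exp(x) + 6*x*exp(x) - 6*exp(x) - 5*log(x - 5) + ∫(-5/x) dx.
Step 7. Evaluate the standard form [assuming x > 0]: now -3*x**2*exp(x) + 6*x*exp(x) - 6*exp(x) - 5*log(x) - 5*log(x - 5).
Answer: -3*x**2*exp(x) + 6*x*exp(x) - 6*exp(x) - 5*log(x) - 5*log(x - 5).


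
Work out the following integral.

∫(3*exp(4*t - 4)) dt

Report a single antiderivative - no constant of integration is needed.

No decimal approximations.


Answer: 3*exp(4*t - 4)/4.


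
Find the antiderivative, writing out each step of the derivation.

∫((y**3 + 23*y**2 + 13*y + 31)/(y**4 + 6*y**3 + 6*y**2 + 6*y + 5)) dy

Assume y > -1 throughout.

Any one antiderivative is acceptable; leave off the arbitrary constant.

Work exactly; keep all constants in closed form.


Step 1. Decompose ∫((y**3 + 23*y**2 + 13*y + 31)/(y**4 + 6*y**3 + 6*y**2 + 6*y + 5)) dy by partial fractions, (y**3 + 23*y**2 + 13*y + 31)/(y**4 + 6*y**3 + 6*y**2 + 6*y + 5) = 2/(y**2 + 1) - 4/(y + 5) + 5/(y + 1): now ∫(5/(y + 1)) dy + ∫(-4/(y + 5)) dy + ∫(2/(y**2 + 1)) dy.
Step 2. Evaluate the standard form [assuming y > -5]: now -4*log(y + 5) + ∫(5/(y + 1)) dy + ∫(2/(y**2 + 1)) dy.
Step 3. Evaluate the standard form [assuming y > -1]: now 5*log(y + 1) - 4*log(y + 5) + ∫(2/(y**2 + 1)) dy.
Step 4. Evaluate the standard form: now 5*log(y + 1) - 4*log(y + 5) + 2*atan(y).
Answer: 5*log(y + 1) - 4*log(y + 5) + 2*atan(y).


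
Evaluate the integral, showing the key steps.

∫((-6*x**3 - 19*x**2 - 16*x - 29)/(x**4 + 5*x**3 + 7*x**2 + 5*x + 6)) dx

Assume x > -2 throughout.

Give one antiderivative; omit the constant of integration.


Step 1. Decompose ∫((-6*x**3 - 19*x**2 - 16*x - 29)/(x**4 + 5*x**3 + 7*x**2 + 5*x + 6)) dx by partial fractions, (-6*x**3 - 19*x**2 - 16*x - 29)/(x**4 + 5*x**3 + 7*x**2 + 5*x + 6) = -2/(x**2 + 1) - 1/(x + 3) - 5/(x + 2): now ∫(-5/(x + 2)) dx + ∫(-1/(x + 3)) dx + ∫(-2/(x**2 + 1)) dx.
Step 2. Evaluate the standard form [assuming x > -2]: now -5*log(x + 2) + ∫(-1/(x + 3)) dx + ∫(-2/(x**2 + 1)) dx.
Step 3. Evaluate the standard form [assuming x > -3]: now -5*log(x + 2) - log(x + 3) + ∫(-2/(x**2 + 1)) dx.
Step 4. Evaluate the standard form: now -5*log(x + 2) - log(x + 3) - 2*atan(x).
Answer: -5*log(x + 2) - log(x + 3) - 2*atan(x).


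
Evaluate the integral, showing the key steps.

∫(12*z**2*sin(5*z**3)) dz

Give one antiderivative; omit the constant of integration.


Step 1. Substitute u = z**3, turning ∫(12*z**2*sin(5*z**3)) dz into ∫(4*sin(5*u)) du: now ∫(4*sin(5*u)) du.
Step 2. Evaluate the standard form: now -4*cos(5*u)/5.
Step 3. Substitute back u = z**3: now -4*cos(5*z**3)/5.
Answer: -4*cos(5*z**3)/5.


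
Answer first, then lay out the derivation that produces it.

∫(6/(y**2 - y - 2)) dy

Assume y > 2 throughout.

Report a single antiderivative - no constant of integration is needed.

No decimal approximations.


The answer is 2*log(y - 2) - 2*log(y + 1).
Step 1. Decompose ∫(6/(y**2 - y - 2)) dy by partial fractions, 6/(y**2 - y - 2) = -2/(y + 1) + 2/(y - 2): now ∫(2/(y - 2)) dy + ∫(-2/(y + 1)) dy.
Step 2. Evaluate the standard form [assuming y > -1]: now -2*log(y + 1) + ∫(2/(y - 2)) dy.
Step 3. Evaluate the standard form [assuming y > 2]: now 2*log(y - 2) - 2*log(y + 1).
Answer: 2*log(y - 2) - 2*log(y + 1).


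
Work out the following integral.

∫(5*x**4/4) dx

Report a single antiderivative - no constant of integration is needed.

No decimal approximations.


Answer: x**5/4.


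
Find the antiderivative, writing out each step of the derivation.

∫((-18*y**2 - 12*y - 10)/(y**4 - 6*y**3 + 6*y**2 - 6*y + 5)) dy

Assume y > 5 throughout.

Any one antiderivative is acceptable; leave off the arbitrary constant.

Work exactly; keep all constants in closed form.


Step 1. Decompose ∫((-18*y**2 - 12*y - 10)/(y**4 - 6*y**3 + 6*y**2 - 6*y + 5)) dy by partial fractions, (-18*y**2 - 12*y - 10)/(y**4 - 6*y**3 + 6*y**2 - 6*y + 5) = 2/(y**2 + 1) + 5/(y - 1) - 5/(y - 5): now ∫(-5/(y - 5)) dy + ∫(5/(y - 1)) dy + ∫(2/(y**2 + 1)) dy.
Step 2. Evaluate the standard form [assuming y > 1]: now 5*log(y - 1) + ∫(-5/(y - 5)) dy + ∫(2/(y**2 + 1)) dy.
Step 3. Evaluate the standard form [assuming y > 5]: now -5*log(y - 5) + 5*log(y - 1) + ∫(2/(y**2 + 1)) dy.
Step 4. Evaluate the standard form: now -5*log(y - 5) + 5*log(y - 1) + 2*atan(y).
Answer: -5*log(y - 5) + 5*log(y - 1) + 2*atan(y).


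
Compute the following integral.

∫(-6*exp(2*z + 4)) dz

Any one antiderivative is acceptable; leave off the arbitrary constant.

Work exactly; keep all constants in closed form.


Answer: -3*exp(2*z + 4).


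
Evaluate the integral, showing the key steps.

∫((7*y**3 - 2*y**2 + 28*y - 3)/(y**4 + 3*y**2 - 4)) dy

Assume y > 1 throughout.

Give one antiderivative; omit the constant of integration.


Step 1. Decompose ∫((7*y**3 - 2*y**2 + 28*y - 3)/(y**4 + 3*y**2 - 4)) dy by partial fractions, (7*y**3 - 2*y**2 + 28*y - 3)/(y**4 + 3*y**2 - 4) = -1/(y**2 + 4) + 4/(y + 1) + 3/(y - 1): now ∫(3/(y - 1)) dy + ∫(4/(y + 1)) dy + ∫(-1/(y**2 + 4)) dy.
Step 2. Evaluate the standard form [assuming y > 1]: now 3*log(y - 1) + ∫(4/(y + 1)) dy + ∫(-1/(y**2 + 4)) dy.
Step 3. Evaluate the standard form [assuming y > -1]: now 3*log(y - 1) + 4*log(y + 1) + ∫(-1/(y**2 + 4)) dy.
Step 4. Evaluate the standard form: now 3*log(y - 1) + 4*log(y + 1) - atan(y/2)/2.
Answer: 3*log(y - 1) + 4*log(y + 1) - atan(y/2)/2.


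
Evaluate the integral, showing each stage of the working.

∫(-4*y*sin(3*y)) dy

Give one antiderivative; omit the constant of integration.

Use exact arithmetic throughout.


Step 1. Integrate ∫(-4*y*sin(3*y)) dy by parts with u = y, dv = (-4*sin(3*y)) dy, so v = 4*cos(3*y)/3: now 4*y*cos(3*y)/3 + ∫(-4*cos(3*y)/3) dy.
Step 2. Evaluate the standard form: now 4*y*cos(3*y)/3 - 4*sin(3*y)/9.
Answer: 4*y*cos(3*y)/3 - 4*sin(3*y)/9.


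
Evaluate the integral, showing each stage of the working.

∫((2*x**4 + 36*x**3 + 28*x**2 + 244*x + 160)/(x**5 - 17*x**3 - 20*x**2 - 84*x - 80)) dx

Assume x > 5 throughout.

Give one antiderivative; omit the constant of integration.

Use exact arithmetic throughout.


Step 1. Decompose ∫((2*x**4 + 36*x**3 + 28*x**2 + 244*x + 160)/(x**5 - 17*x**3 - 20*x**2 - 84*x - 80)) dx by partial fractions, (2*x**4 + 36*x**3 + 28*x**2 + 244*x + 160)/(x**5 - 17*x**3 - 20*x**2 - 84*x - 80) = -4/(x**2 + 4) - 4/(x + 4) + 1/(x + 1) + 5/(x - 5): now ∫(5/(x - 5)) dx + ∫(1/(x + 1)) dx + ∫(-4/(x + 4)) dx + ∫(-4/(x**2 + 4)) dx.
Step 2. Evaluate the standard form [assuming x > -4]: now -4*log(x + 4) + ∫(5/(x - 5)) dx + ∫(1/(x + 1)) dx + ∫(-4/(x**2 + 4)) dx.
Step 3. Evaluate the standard form [assuming x > -1]: now log(x + 1) - 4*log(x + 4) + ∫(5/(x - 5)) dx + ∫(-4/(x**2 + 4)) dx.
Step 4. Evaluate the standard form [assuming x > 5]: now 5*log(x - 5) + log(x + 1) - 4*log(x + 4) + ∫(-4/(x**2 + 4)) dx.
Step 5. Evaluate the standard form: now 5*log(x - 5) + log(x + 1) - 4*log(x + 4) - 2*atan(x/2).
Answer: 5*log(x - 5) + log(x + 1) - 4*log(x + 4) - 2*atan(x/2).


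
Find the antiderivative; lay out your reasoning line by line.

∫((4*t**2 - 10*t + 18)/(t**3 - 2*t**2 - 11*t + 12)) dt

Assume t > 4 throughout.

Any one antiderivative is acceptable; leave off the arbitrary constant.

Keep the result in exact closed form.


Step 1. Decompose ∫((4*t**2 - 10*t + 18)/(t**3 - 2*t**2 - 11*t + 12)) dt by partial fractions, (4*t**2 - 10*t + 18)/(t**3 - 2*t**2 - 11*t + 12) = 3/(t + 3) - 1/(t - 1) + 2/(t - 4): now ∫(2/(t - 4)) dt + ∫(-1/(t - 1)) dt + ∫(3/(t + 3)) dt.
Step 2. Evaluate the standard form [assuming t > -3]: now 3*log(t + 3) + ∫(2/(t - 4)) dt + ∫(-1/(t - 1)) dt.
Step 3. Evaluate the standard form [assuming t > 1]: now -log(t - 1) + 3*log(t + 3) + ∫(2/(t - 4)) dt.
Step 4. Evaluate the standard form [assuming t > 4]: now 2*log(t - 4) - log(t - 1) + 3*log(t + 3).
Answer: 2*log(t - 4) - log(t - 1) + 3*log(t + 3).


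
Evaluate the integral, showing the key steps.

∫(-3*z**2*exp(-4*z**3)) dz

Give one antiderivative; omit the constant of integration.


Step 1. Substitute u = z**3, turning ∫(-3*z**2*exp(-4*z**3)) dz into ∫(-exp(-4*u)) du: now ∫(-exp(-4*u)) du.
Step 2. Evaluate the standard form: now exp(-4*u)/4.
Step 3. Substitute back u = z**3: now exp(-4*z**3)/4.
Answer: exp(-4*z**3)/4.


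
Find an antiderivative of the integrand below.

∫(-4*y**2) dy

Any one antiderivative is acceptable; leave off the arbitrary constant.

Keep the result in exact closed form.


Answer: -4*y**3/3.


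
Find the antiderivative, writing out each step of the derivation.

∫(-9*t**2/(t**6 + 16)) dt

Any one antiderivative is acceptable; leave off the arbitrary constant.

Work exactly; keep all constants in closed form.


Step 1. Substitute u = t**3, turning ∫(-9*t**2/(t**6 + 16)) dt into ∫(-3/(u**2 + 16)) du: now ∫(-3/(u**2 + 16)) du.
Step 2. Evaluate the standard form: now -3*atan(u/4)/4.
Step 3. Substitute back u = t**3: now -3*atan(t**3/4)/4.
Answer: -3*atan(t**3/4)/4.


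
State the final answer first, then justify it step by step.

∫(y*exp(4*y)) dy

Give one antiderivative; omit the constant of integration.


The answer is y*exp(4*y)/4 - exp(4*y)/16.
Step 1. Integrate ∫(y*exp(4*y)) dy by parts with u = y, dv = (exp(4*y)) dy, so v = exp(4*y)/4: now y*exp(4*y)/4 + ∫(-exp(4*y)/4) dy.
Step 2. Evaluate the standard form: now y*exp(4*y)/4 - exp(4*y)/16.
Answer: y*exp(4*y)/4 - exp(4*y)/16.


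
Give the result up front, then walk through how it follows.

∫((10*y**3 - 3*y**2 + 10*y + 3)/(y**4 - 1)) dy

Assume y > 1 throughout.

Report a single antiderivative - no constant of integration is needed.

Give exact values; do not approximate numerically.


The answer is 5*log(y - 1) + 5*log(y + 1) - 3*atan(y).
Step 1. Decompose ∫((10*y**3 - 3*y**2 + 10*y + 3)/(y**4 - 1)) dy by partial fractions, (10*y**3 - 3*y**2 + 10*y + 3)/(y**4 - 1) = -3/(y**2 + 1) + 5/(y + 1) + 5/(y - 1): now ∫(5/(y - 1)) dy + ∫(5/(y + 1)) dy + ∫(-3/(y**2 + 1)) dy.
Step 2. Evaluate the standard form [assuming y > -1]: now 5*log(y + 1) + ∫(5/(y - 1)) dy + ∫(-3/(y**2 + 1)) dy.
Step 3. Evaluate the standard form [assuming y > 1]: now 5*log(y - 1) + 5*log(y + 1) + ∫(-3/(y**2 + 1)) dy.
Step 4. Evaluate the standard form: now 5*log(y - 1) + 5*log(y + 1) - 3*atan(y).
Answer: 5*log(y - 1) + 5*log(y + 1) - 3*atan(y).


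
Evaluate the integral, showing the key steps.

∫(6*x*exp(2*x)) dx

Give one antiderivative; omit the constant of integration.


Step 1. Integrate ∫(6*x*exp(2*x)) dx by parts with u = x, dv = (6*exp(2*x)) dx, so v = 3*exp(2*x): now 3*x*exp(2*x) + ∫(-3*exp(2*x)) dx.
Step 2. Evaluate the standard form: now 3*x*exp(2*x) - 3*exp(2*x)/2.
Answer: 3*x*exp(2*x) - 3*exp(2*x)/2.
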